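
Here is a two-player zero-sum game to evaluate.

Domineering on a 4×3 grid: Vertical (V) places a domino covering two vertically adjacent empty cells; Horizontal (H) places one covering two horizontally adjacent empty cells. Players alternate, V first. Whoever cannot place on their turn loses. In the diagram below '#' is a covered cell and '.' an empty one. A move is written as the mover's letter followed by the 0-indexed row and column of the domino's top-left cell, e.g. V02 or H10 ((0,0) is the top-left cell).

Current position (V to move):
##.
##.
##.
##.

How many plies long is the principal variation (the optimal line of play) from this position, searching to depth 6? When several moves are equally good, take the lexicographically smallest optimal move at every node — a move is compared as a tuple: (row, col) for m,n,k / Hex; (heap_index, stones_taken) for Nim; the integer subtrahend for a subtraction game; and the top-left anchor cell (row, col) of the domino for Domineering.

PV length from [##./##./##./##.]: 1 ply

p1 V@[##./##./##./##.]: V02[###/###/##./##.]+1* V12[##./###/###/##.]+1 V22[##./##./###/###]+1
p2 H@[###/###/##./##.] terminal -1; root [##./##./##./##.] d6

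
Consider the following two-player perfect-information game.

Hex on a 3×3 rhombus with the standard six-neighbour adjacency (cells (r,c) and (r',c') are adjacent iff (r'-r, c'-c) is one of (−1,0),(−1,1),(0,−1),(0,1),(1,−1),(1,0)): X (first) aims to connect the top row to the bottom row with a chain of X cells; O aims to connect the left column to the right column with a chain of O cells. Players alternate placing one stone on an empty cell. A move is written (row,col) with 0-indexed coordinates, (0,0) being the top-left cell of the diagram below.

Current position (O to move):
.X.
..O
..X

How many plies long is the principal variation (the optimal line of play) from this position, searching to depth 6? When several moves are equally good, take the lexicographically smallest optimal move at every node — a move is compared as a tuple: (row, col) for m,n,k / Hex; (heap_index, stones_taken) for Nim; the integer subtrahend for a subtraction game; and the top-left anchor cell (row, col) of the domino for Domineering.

PV length from [.X./..O/..X]: 5 plies

p1 O@[.X./..O/..X]: (0,0)[OX./..O/..X]-1 (0,2)[.XO/..O/..X]-1 (1,0)[.X./O.O/..X]-1 (1,1)[.X./.OO/..X]+1* (2,0)[.X./..O/O.X]+1 (2,1)[.X./..O/.OX]-1
p2 X@[.X./.OO/..X]: (0,0)[XX./.OO/..X]-1* (0,2)[.XX/.OO/..X]-1 (1,0)[.X./XOO/..X]-1 (2,0)[.X./.OO/X.X]-1 (2,1)[.X./.OO/.XX]-1
p3 O@[XX./.OO/..X]: (0,2)[XXO/.OO/..X]+1* (1,0)[XX./OOO/..X]+1 (2,0)[XX./.OO/O.X]+1 (2,1)[XX./.OO/.OX]+1
p4 X@[XXO/.OO/..X]: (1,0)[XXO/XOO/..X]-1* (2,0)[XXO/.OO/X.X]-1 (2,1)[XXO/.OO/.XX]-1
p5 O@[XXO/XOO/..X]: (2,0)[XXO/XOO/O.X]+1* (2,1)[XXO/XOO/.OX]-1
p6 X@[XXO/XOO/O.X] terminal -1; root [.X./..O/..X] d6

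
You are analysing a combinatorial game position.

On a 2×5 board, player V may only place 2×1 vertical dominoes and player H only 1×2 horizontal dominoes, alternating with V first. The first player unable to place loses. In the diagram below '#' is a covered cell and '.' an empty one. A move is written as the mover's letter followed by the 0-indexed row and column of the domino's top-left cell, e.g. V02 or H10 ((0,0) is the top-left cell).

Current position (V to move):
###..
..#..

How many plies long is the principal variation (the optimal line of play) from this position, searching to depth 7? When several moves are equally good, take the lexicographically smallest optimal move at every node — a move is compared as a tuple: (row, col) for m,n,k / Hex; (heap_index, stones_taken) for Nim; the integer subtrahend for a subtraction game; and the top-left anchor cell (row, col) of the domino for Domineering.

PV length from [###../..#..]: 3 plies

p1 V@[###../..#..]: V03[####./..##.]+1* V04[###.#/..#.#]+1
p2 H@[####./..##.]: H10[####./####.]-1*
p3 V@[####./####.]: V04[#####/#####]+1*
p4 H@[#####/#####] terminal -1; root [###../..#..] d7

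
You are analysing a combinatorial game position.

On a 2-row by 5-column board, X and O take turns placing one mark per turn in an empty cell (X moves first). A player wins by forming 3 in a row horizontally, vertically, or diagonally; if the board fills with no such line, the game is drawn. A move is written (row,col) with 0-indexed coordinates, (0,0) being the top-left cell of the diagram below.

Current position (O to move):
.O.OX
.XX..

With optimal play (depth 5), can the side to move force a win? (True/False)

O winning at [.O.OX/.XX..]: True

p1 O@[.O.OX/.XX..]: (0,0)[OO.OX/.XX..]-1 (0,2)[.OOOX/.XX..]+1* (1,0)[.O.OX/OXX..]-1 (1,3)[.O.OX/.XXO.]-1 (1,4)[.O.OX/.XX.O]-1
p2 X@[.OOOX/.XX..] terminal -1; root [.O.OX/.XX..] d5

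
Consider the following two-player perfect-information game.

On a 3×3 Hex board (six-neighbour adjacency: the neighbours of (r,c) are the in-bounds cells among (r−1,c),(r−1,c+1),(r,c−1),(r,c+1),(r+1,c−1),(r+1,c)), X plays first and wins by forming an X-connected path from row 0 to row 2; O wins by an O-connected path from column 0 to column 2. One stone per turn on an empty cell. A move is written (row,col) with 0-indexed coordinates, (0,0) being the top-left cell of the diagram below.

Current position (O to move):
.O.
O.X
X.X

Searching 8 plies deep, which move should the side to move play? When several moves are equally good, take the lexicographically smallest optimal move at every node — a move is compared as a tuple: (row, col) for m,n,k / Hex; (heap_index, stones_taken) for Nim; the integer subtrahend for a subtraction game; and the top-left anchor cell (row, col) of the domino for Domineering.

O's best at [.O./O.X/X.X]: (0,2)

p1 O@[.O./O.X/X.X]: (0,0)[OO./O.X/X.X]-1 (0,2)[.OO/O.X/X.X]+1* (1,1)[.O./OOX/X.X]-1 (2,1)[.O./O.X/XOX]-1
p2 X@[.OO/O.X/X.X] terminal -1; root [.O./O.X/X.X] d8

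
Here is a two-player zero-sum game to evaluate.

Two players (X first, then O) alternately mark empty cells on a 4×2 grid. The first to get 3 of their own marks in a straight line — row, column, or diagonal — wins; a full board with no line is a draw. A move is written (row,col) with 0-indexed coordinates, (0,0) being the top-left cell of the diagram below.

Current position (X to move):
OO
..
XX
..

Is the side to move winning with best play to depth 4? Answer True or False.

X winning at [OO/../XX/..]: False

[OO/../XX/..] X move#1: (1,0):+0/OO/X./XX/..*, (1,1):+0/OO/.X/XX/.., (3,0):+0/OO/../XX/X., (3,1):+0/OO/../XX/.X
[OO/X./XX/..] O move#2: (1,1):-1/OO/XO/XX/.., (3,0):+0/OO/X./XX/O.*, (3,1):-1/OO/X./XX/.O
[OO/X./XX/O.] X move#3: (1,1):+0/OO/XX/XX/O.*, (3,1):+0/OO/X./XX/OX
[OO/XX/XX/O.] O move#4: (3,1):+0/OO/XX/XX/OO*
[OO/XX/XX/OO] end (terminal +0, X#5); searched OO/../XX/.. to 4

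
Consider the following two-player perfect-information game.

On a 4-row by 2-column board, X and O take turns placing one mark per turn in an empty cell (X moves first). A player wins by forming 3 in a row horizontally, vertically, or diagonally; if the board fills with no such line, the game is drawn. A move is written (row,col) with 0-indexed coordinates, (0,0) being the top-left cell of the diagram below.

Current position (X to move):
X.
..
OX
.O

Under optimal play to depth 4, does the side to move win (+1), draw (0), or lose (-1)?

[X./../OX/.O] X move#1: (0,1):+0/XX/../OX/.O*, (1,0):+0/X./X./OX/.O, (1,1):+0/X./.X/OX/.O, (3,0):+0/X./../OX/XO
[XX/../OX/.O] O move#2: (1,0):-1/XX/O./OX/.O, (1,1):+0/XX/.O/OX/.O*, (3,0):-1/XX/../OX/OO
[XX/.O/OX/.O] X move#3: (1,0):+0/XX/XO/OX/.O*, (3,0):+0/XX/.O/OX/XO
[XX/XO/OX/.O] O move#4: (3,0):+0/XX/XO/OX/OO*
[XX/XO/OX/OO] end (terminal +0, X#5); searched X./../OX/.O to 4

value(X./../OX/.O, X) = 0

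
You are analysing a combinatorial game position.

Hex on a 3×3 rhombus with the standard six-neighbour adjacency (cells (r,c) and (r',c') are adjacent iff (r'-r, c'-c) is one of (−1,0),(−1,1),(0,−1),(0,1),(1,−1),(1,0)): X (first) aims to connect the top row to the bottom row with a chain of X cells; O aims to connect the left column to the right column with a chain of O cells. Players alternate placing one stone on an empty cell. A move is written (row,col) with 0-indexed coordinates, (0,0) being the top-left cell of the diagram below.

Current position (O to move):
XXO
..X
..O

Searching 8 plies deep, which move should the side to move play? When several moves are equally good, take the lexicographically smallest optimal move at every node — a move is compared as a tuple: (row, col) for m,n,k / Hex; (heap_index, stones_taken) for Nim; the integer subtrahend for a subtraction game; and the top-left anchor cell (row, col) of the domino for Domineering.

ply 1, O at XXO/..X/..O | (1,0)=-1→XXO/O.X/..O; (1,1)=+1→XXO/.OX/..O*; (2,0)=+1→XXO/..X/O.O; (2,1)=-1→XXO/..X/.OO
ply 2, X at XXO/.OX/..O | (1,0)=-1→XXO/XOX/..O*; (2,0)=-1→XXO/.OX/X.O; (2,1)=-1→XXO/.OX/.XO
ply 3, O at XXO/XOX/..O | (2,0)=+1→XXO/XOX/O.O*; (2,1)=-1→XXO/XOX/.OO
ply 4: XXO/XOX/O.O is terminal -1 (X); from XXO/..X/..O depth 8

O's best at [XXO/..X/..O]: (1,1)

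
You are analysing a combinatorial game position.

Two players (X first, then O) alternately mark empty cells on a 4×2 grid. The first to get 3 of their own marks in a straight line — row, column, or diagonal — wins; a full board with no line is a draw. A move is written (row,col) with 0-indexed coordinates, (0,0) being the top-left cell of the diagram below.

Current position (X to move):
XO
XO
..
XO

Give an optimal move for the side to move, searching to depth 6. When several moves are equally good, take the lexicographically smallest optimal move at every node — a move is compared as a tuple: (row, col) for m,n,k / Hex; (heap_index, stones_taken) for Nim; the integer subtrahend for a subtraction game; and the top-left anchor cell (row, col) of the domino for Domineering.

X's best at [XO/XO/../XO]: (2,0)

p1 X@[XO/XO/../XO]: (2,0)[XO/XO/X./XO]+1* (2,1)[XO/XO/.X/XO]+0
p2 O@[XO/XO/X./XO] terminal -1; root [XO/XO/../XO] d6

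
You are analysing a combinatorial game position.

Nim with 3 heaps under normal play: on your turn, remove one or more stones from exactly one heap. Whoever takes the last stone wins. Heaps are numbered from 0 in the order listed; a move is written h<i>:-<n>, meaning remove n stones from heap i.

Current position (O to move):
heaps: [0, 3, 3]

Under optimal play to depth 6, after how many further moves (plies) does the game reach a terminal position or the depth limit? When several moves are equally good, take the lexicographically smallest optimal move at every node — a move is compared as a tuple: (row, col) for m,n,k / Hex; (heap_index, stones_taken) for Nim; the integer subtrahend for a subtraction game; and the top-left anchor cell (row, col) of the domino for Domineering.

PV length from [(0,3,3)]: 6 plies

[(0,3,3)] O move#1: h1:-1:-1/(0,2,3)*, h1:-2:-1/(0,1,3), h1:-3:-1/(0,0,3), h2:-1:-1/(0,3,2), h2:-2:-1/(0,3,1), h2:-3:-1/(0,3,0)
[(0,2,3)] X move#2: h1:-1:-1/(0,1,3), h1:-2:-1/(0,0,3), h2:-1:+1/(0,2,2)*, h2:-2:-1/(0,2,1), h2:-3:-1/(0,2,0)
[(0,2,2)] O move#3: h1:-1:-1/(0,1,2)*, h1:-2:-1/(0,0,2), h2:-1:-1/(0,2,1), h2:-2:-1/(0,2,0)
[(0,1,2)] X move#4: h1:-1:-1/(0,0,2), h2:-1:+1/(0,1,1)*, h2:-2:-1/(0,1,0)
[(0,1,1)] O move#5: h1:-1:-1/(0,0,1)*, h2:-1:-1/(0,1,0)
[(0,0,1)] X move#6: h2:-1:+1/(0,0,0)*
[(0,0,0)] end (terminal -1, O#7); searched (0,3,3) to 6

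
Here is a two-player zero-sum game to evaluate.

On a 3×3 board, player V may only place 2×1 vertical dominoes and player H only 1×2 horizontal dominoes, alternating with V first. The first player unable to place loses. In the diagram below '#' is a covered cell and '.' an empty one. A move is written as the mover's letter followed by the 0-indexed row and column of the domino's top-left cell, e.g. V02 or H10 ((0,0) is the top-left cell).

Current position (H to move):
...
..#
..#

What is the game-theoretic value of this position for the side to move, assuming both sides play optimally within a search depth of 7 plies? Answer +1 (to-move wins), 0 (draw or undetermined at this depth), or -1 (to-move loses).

ply 1, H at .../..#/..# | H00=-1→##./..#/..#; H01=-1→.##/..#/..#; H10=+1→.../###/..#*; H20=-1→.../..#/###
ply 2: .../###/..# is terminal -1 (V); from .../..#/..# depth 7

value(.../..#/..#, H) = +1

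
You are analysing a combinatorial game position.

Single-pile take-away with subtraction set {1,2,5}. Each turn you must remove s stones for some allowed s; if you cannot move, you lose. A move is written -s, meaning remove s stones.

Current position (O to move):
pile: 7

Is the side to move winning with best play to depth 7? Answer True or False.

O winning at [7]: True

[7] O move#1: -1:+1/6*, -2:-1/5, -5:-1/2
[6] X move#2: -1:-1/5*, -2:-1/4, -5:-1/1
[5] O move#3: -1:-1/4, -2:+1/3*, -5:+1/0
[3] X move#4: -1:-1/2*, -2:-1/1
[2] O move#5: -1:-1/1, -2:+1/0*
[0] end (terminal -1, X#6); searched 7 to 7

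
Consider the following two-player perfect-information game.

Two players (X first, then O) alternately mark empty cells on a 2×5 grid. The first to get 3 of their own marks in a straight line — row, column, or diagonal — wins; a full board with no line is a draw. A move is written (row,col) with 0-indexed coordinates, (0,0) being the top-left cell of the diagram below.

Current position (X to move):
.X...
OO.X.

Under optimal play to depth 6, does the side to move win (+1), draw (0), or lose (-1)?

p1 X@[.X.../OO.X.]: (0,0)[XX.../OO.X.]-1 (0,2)[.XX../OO.X.]-1 (0,3)[.X.X./OO.X.]-1 (0,4)[.X..X/OO.X.]-1 (1,2)[.X.../OOXX.]+1* (1,4)[.X.../OO.XX]-1
p2 O@[.X.../OOXX.]: (0,0)[OX.../OOXX.]-1* (0,2)[.XO../OOXX.]-1 (0,3)[.X.O./OOXX.]-1 (0,4)[.X..O/OOXX.]-1 (1,4)[.X.../OOXXO]-1
p3 X@[OX.../OOXX.]: (0,2)[OXX../OOXX.]+1* (0,3)[OX.X./OOXX.]+1 (0,4)[OX..X/OOXX.]+0 (1,4)[OX.../OOXXX]+1
p4 O@[OXX../OOXX.]: (0,3)[OXXO./OOXX.]-1* (0,4)[OXX.O/OOXX.]-1 (1,4)[OXX../OOXXO]-1
p5 X@[OXXO./OOXX.]: (0,4)[OXXOX/OOXX.]+0 (1,4)[OXXO./OOXXX]+1*
p6 O@[OXXO./OOXXX] terminal -1; root [.X.../OO.X.] d6

value(.X.../OO.X., X) = +1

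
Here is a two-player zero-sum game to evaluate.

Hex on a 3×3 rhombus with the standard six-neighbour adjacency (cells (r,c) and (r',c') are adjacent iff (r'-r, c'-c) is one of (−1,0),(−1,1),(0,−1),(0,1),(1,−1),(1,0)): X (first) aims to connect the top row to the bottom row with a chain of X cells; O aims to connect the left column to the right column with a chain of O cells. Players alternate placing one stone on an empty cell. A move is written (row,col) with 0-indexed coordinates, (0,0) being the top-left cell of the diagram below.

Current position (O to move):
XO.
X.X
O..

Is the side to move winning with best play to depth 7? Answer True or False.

ply 1, O at XO./X.X/O.. | (0,2)=-1→XOO/X.X/O..*; (1,1)=-1→XO./XOX/O..; (2,1)=-1→XO./X.X/OO.; (2,2)=-1→XO./X.X/O.O
ply 2, X at XOO/X.X/O.. | (1,1)=+1→XOO/XXX/O..*; (2,1)=-1→XOO/X.X/OX.; (2,2)=-1→XOO/X.X/O.X
ply 3, O at XOO/XXX/O.. | (2,1)=-1→XOO/XXX/OO.*; (2,2)=-1→XOO/XXX/O.O
ply 4, X at XOO/XXX/OO. | (2,2)=+1→XOO/XXX/OOX*
ply 5: XOO/XXX/OOX is terminal -1 (O); from XO./X.X/O.. depth 7

O winning at [XO./X.X/O..]: False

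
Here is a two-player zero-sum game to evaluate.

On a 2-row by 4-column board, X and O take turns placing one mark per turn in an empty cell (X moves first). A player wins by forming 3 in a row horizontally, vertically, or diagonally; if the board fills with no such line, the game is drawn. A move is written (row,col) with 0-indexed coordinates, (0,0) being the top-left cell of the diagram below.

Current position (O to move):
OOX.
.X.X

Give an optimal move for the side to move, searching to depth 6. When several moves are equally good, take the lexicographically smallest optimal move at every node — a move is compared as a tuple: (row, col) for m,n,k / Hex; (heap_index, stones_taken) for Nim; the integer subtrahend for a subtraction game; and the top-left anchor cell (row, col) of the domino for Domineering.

O's best at [OOX./.X.X]: (1,2)

p1 O@[OOX./.X.X]: (0,3)[OOXO/.X.X]-1 (1,0)[OOX./OX.X]-1 (1,2)[OOX./.XOX]+0*
p2 X@[OOX./.XOX]: (0,3)[OOXX/.XOX]+0* (1,0)[OOX./XXOX]+0
p3 O@[OOXX/.XOX]: (1,0)[OOXX/OXOX]+0*
p4 X@[OOXX/OXOX] terminal +0; root [OOX./.X.X] d6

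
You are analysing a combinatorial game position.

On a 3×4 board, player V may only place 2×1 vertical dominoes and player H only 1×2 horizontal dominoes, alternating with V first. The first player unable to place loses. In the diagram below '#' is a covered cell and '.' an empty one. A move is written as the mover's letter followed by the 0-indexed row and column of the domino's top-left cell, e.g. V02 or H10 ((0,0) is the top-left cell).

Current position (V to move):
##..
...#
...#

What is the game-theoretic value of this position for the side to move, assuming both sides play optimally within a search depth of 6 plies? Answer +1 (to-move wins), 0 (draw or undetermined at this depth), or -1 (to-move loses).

ply 1, V at ##../...#/...# | V02=-1→###./..##/...#; V10=-1→##../#..#/#..#; V11=+1→##../.#.#/.#.#*; V12=-1→##../..##/..##
ply 2, H at ##../.#.#/.#.# | H02=-1→####/.#.#/.#.#*
ply 3, V at ####/.#.#/.#.# | V10=+1→####/##.#/##.#*; V12=+1→####/.###/.###
ply 4: ####/##.#/##.# is terminal -1 (H); from ##../...#/...# depth 6

value(##../...#/...#, V) = +1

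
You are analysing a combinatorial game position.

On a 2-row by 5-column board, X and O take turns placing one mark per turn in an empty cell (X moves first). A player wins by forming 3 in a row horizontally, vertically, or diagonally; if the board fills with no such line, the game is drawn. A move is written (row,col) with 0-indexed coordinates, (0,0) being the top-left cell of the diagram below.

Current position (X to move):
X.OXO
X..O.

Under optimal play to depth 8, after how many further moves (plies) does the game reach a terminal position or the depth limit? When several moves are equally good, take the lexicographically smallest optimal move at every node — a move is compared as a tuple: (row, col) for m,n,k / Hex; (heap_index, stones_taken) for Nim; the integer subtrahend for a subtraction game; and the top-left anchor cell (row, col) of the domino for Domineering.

[X.OXO/X..O.] X move#1: (0,1):-1/XXOXO/X..O., (1,1):+0/X.OXO/XX.O.*, (1,2):+0/X.OXO/X.XO., (1,4):+0/X.OXO/X..OX
[X.OXO/XX.O.] O move#2: (0,1):-1/XOOXO/XX.O., (1,2):+0/X.OXO/XXOO.*, (1,4):-1/X.OXO/XX.OO
[X.OXO/XXOO.] X move#3: (0,1):-1/XXOXO/XXOO., (1,4):+0/X.OXO/XXOOX*
[X.OXO/XXOOX] O move#4: (0,1):+0/XOOXO/XXOOX*
[XOOXO/XXOOX] end (terminal +0, X#5); searched X.OXO/X..O. to 8

PV length from [X.OXO/X..O.]: 4 plies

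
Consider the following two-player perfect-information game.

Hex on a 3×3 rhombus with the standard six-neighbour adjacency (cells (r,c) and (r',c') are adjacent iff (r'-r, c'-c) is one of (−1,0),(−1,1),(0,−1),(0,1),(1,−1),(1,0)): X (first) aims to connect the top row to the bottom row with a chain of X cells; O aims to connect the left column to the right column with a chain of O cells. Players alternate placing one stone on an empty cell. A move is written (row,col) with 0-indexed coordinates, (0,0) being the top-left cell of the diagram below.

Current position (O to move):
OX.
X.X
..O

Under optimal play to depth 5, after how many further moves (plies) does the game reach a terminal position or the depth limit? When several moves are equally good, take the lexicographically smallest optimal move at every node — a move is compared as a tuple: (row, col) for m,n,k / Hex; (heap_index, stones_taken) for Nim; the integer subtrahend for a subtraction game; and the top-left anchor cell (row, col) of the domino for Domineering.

ply 1, O at OX./X.X/..O | (0,2)=-1→OXO/X.X/..O*; (1,1)=-1→OX./XOX/..O; (2,0)=-1→OX./X.X/O.O; (2,1)=-1→OX./X.X/.OO
ply 2, X at OXO/X.X/..O | (1,1)=+1→OXO/XXX/..O*; (2,0)=+1→OXO/X.X/X.O; (2,1)=+1→OXO/X.X/.XO
ply 3, O at OXO/XXX/..O | (2,0)=-1→OXO/XXX/O.O*; (2,1)=-1→OXO/XXX/.OO
ply 4, X at OXO/XXX/O.O | (2,1)=+1→OXO/XXX/OXO*
ply 5: OXO/XXX/OXO is terminal -1 (O); from OX./X.X/..O depth 5

PV length from [OX./X.X/..O]: 4 plies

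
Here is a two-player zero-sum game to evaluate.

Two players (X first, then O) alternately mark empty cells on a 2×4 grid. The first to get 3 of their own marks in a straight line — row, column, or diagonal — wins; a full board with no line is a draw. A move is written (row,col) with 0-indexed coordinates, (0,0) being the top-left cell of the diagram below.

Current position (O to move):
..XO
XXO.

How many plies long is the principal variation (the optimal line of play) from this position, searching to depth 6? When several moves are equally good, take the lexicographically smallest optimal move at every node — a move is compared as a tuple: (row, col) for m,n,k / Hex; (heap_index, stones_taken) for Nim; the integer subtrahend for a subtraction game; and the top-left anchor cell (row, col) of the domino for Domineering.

PV length from [..XO/XXO.]: 3 plies

p1 O@[..XO/XXO.]: (0,0)[O.XO/XXO.]+0* (0,1)[.OXO/XXO.]+0 (1,3)[..XO/XXOO]+0
p2 X@[O.XO/XXO.]: (0,1)[OXXO/XXO.]+0* (1,3)[O.XO/XXOX]+0
p3 O@[OXXO/XXO.]: (1,3)[OXXO/XXOO]+0*
p4 X@[OXXO/XXOO] terminal +0; root [..XO/XXO.] d6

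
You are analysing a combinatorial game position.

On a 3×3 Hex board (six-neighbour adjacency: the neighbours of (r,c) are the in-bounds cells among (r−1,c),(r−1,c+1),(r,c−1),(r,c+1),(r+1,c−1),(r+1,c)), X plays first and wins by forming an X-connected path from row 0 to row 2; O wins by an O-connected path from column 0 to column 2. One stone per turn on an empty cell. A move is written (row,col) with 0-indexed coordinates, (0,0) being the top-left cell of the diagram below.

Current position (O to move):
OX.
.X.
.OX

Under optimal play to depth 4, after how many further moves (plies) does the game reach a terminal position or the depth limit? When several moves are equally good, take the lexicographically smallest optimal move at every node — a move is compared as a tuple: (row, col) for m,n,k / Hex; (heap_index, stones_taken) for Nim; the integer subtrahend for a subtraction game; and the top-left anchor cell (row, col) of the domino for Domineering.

PV length from [OX./.X./.OX]: 4 plies

p1 O@[OX./.X./.OX]: (0,2)[OXO/.X./.OX]-1* (1,0)[OX./OX./.OX]-1 (1,2)[OX./.XO/.OX]-1 (2,0)[OX./.X./OOX]-1
p2 X@[OXO/.X./.OX]: (1,0)[OXO/XX./.OX]+1* (1,2)[OXO/.XX/.OX]+1 (2,0)[OXO/.X./XOX]+1
p3 O@[OXO/XX./.OX]: (1,2)[OXO/XXO/.OX]-1* (2,0)[OXO/XX./OOX]-1
p4 X@[OXO/XXO/.OX]: (2,0)[OXO/XXO/XOX]+1*
p5 O@[OXO/XXO/XOX] terminal -1; root [OX./.X./.OX] d4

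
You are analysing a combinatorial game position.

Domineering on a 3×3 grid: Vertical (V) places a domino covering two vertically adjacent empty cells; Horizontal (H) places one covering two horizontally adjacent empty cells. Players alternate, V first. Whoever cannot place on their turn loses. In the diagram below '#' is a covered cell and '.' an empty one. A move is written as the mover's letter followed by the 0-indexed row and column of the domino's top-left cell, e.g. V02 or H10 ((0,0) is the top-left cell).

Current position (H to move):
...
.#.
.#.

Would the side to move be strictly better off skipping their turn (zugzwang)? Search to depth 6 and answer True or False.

zugzwang(.../.#./.#., H) = False

p1 H@[.../.#./.#.]: H00[##./.#./.#.]-1* H01[.##/.#./.#.]-1
p2 V@[##./.#./.#.]: V02[###/.##/.#.]+1* V10[##./##./##.]+1 V12[##./.##/.##]+1
p3 H@[###/.##/.#.] terminal -1; root [.../.#./.#.] d6
suppose H passes — search the same position with V to move:
pass> p1 V@[.../.#./.#.]: V00[#../##./.#.]+1* V02[..#/.##/.#.]+1 V10[.../##./##.]+1 V12[.../.##/.##]+1
pass> p2 H@[#../##./.#.]: H01[###/##./.#.]-1*
pass> p3 V@[###/##./.#.]: V12[###/###/.##]+1*
pass> p4 H@[###/###/.##] terminal -1; root [.../.#./.#.] d6
for H: play -1, pass -1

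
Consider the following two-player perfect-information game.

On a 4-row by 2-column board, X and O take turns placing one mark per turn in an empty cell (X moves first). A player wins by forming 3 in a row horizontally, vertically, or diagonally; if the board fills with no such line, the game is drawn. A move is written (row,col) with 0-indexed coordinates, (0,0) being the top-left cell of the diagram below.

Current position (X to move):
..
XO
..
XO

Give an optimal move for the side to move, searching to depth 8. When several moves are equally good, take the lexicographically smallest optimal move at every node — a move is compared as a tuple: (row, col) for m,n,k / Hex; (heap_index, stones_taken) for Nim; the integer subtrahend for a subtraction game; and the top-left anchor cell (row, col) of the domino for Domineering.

X's best at [../XO/../XO]: (2,0)

[../XO/../XO] X move#1: (0,0):-1/X./XO/../XO, (0,1):-1/.X/XO/../XO, (2,0):+1/../XO/X./XO*, (2,1):+0/../XO/.X/XO
[../XO/X./XO] end (terminal -1, O#2); searched ../XO/../XO to 8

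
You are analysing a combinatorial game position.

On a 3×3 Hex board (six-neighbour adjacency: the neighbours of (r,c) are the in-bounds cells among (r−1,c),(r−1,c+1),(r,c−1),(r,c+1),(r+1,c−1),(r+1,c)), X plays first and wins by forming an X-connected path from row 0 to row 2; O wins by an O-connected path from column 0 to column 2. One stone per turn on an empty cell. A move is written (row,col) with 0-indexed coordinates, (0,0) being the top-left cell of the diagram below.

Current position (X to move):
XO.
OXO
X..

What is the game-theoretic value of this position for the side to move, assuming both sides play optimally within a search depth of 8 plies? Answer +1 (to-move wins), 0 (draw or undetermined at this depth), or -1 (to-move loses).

p1 X@[XO./OXO/X..]: (0,2)[XOX/OXO/X..]+1* (2,1)[XO./OXO/XX.]-1 (2,2)[XO./OXO/X.X]-1
p2 O@[XOX/OXO/X..] terminal -1; root [XO./OXO/X..] d8

value(XO./OXO/X.., X) = +1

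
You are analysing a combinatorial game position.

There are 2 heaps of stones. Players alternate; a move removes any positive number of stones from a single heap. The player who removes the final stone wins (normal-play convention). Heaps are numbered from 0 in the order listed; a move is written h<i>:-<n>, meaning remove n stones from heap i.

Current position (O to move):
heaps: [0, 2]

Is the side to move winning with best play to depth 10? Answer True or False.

O winning at [(0,2)]: True

p1 O@[(0,2)]: h1:-1[(0,1)]-1 h1:-2[(0,0)]+1*
p2 X@[(0,0)] terminal -1; root [(0,2)] d10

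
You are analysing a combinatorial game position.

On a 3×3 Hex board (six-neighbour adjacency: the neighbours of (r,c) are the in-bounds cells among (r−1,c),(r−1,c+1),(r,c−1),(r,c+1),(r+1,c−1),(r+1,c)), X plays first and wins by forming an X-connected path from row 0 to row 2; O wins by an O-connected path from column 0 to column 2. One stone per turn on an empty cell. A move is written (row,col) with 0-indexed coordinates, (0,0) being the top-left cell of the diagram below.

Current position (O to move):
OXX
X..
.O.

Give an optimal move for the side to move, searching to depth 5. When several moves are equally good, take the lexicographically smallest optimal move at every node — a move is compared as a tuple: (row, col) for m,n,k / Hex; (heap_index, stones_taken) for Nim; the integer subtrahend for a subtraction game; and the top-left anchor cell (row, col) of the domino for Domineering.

ply 1, O at OXX/X../.O. | (1,1)=-1→OXX/XO./.O.; (1,2)=-1→OXX/X.O/.O.; (2,0)=+1→OXX/X../OO.*; (2,2)=-1→OXX/X../.OO
ply 2, X at OXX/X../OO. | (1,1)=-1→OXX/XX./OO.*; (1,2)=-1→OXX/X.X/OO.; (2,2)=-1→OXX/X../OOX
ply 3, O at OXX/XX./OO. | (1,2)=+1→OXX/XXO/OO.*; (2,2)=+1→OXX/XX./OOO
ply 4: OXX/XXO/OO. is terminal -1 (X); from OXX/X../.O. depth 5

O's best at [OXX/X../.O.]: (2,0)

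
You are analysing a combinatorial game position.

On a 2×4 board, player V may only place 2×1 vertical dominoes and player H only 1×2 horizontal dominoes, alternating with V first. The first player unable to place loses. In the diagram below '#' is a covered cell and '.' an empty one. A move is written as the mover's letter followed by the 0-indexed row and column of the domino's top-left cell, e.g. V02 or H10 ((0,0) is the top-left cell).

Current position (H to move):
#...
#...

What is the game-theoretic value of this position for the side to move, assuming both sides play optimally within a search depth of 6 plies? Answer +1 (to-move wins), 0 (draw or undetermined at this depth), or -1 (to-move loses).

value(#.../#..., H) = +1

[#.../#...] H move#1: H01:+1/###./#...*, H02:+1/#.##/#..., H11:+1/#.../###., H12:+1/#.../#.##
[###./#...] V move#2: V03:-1/####/#..#*
[####/#..#] H move#3: H11:+1/####/####*
[####/####] end (terminal -1, V#4); searched #.../#... to 6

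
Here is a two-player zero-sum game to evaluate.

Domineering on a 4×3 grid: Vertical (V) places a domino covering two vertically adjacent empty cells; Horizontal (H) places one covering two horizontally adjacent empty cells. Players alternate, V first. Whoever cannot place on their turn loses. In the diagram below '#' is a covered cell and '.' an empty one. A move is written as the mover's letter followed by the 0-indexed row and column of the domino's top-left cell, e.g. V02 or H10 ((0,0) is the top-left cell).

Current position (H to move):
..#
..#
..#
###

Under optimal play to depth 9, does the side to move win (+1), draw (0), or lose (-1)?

ply 1, H at ..#/..#/..#/### | H00=-1→###/..#/..#/###; H10=+1→..#/###/..#/###*; H20=-1→..#/..#/###/###
ply 2: ..#/###/..#/### is terminal -1 (V); from ..#/..#/..#/### depth 9

value(..#/..#/..#/###, H) = +1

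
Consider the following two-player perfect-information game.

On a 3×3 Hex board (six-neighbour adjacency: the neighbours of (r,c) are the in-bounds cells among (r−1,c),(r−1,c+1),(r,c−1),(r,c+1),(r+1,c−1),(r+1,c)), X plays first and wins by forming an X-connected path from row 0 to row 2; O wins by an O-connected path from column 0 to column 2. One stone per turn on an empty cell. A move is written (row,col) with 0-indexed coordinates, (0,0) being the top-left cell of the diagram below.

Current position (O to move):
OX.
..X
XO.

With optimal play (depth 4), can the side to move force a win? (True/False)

O winning at [OX./..X/XO.]: False

ply 1, O at OX./..X/XO. | (0,2)=-1→OXO/..X/XO.*; (1,0)=-1→OX./O.X/XO.; (1,1)=-1→OX./.OX/XO.; (2,2)=-1→OX./..X/XOO
ply 2, X at OXO/..X/XO. | (1,0)=+1→OXO/X.X/XO.*; (1,1)=+1→OXO/.XX/XO.; (2,2)=+1→OXO/..X/XOX
ply 3: OXO/X.X/XO. is terminal -1 (O); from OX./..X/XO. depth 4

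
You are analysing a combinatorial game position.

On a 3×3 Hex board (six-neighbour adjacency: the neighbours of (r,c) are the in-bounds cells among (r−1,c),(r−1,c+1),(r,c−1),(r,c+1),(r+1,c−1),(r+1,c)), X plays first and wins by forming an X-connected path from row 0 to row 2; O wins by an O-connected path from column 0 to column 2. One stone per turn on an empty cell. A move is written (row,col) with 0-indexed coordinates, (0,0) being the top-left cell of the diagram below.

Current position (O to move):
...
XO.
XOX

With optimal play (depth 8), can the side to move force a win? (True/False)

O winning at [.../XO./XOX]: False

p1 O@[.../XO./XOX]: (0,0)[O../XO./XOX]-1* (0,1)[.O./XO./XOX]-1 (0,2)[..O/XO./XOX]-1 (1,2)[.../XOO/XOX]-1
p2 X@[O../XO./XOX]: (0,1)[OX./XO./XOX]+1* (0,2)[O.X/XO./XOX]+1 (1,2)[O../XOX/XOX]+1
p3 O@[OX./XO./XOX] terminal -1; root [.../XO./XOX] d8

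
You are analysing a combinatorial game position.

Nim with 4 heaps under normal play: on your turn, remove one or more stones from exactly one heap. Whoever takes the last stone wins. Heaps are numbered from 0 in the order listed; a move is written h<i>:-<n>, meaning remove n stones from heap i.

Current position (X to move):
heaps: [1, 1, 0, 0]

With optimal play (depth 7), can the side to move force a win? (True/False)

p1 X@[(1,1,0,0)]: h0:-1[(0,1,0,0)]-1* h1:-1[(1,0,0,0)]-1
p2 O@[(0,1,0,0)]: h1:-1[(0,0,0,0)]+1*
p3 X@[(0,0,0,0)] terminal -1; root [(1,1,0,0)] d7

X winning at [(1,1,0,0)]: False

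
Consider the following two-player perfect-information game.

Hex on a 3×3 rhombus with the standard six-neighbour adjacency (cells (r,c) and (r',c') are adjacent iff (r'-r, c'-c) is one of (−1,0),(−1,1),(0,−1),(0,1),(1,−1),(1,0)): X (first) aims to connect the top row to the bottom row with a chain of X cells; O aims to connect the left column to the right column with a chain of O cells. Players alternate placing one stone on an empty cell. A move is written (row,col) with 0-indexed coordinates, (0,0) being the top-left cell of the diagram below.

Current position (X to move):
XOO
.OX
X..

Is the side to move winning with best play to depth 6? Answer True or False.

X winning at [XOO/.OX/X..]: True

[XOO/.OX/X..] X move#1: (1,0):+1/XOO/XOX/X..*, (2,1):-1/XOO/.OX/XX., (2,2):-1/XOO/.OX/X.X
[XOO/XOX/X..] end (terminal -1, O#2); searched XOO/.OX/X.. to 6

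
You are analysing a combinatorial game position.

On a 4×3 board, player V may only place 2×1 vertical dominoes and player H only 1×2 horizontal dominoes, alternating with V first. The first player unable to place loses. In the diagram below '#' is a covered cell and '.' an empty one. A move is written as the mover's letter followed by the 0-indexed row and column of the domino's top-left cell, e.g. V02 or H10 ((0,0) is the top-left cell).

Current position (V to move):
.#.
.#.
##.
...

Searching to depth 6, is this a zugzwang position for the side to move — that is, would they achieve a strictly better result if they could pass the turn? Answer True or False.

zugzwang(.#./.#./##./..., V) = False

ply 1, V at .#./.#./##./... | V00=+1→##./##./##./...*; V02=+1→.##/.##/##./...; V12=+1→.#./.##/###/...; V22=+1→.#./.#./###/..#
ply 2, H at ##./##./##./... | H30=-1→##./##./##./##.*; H31=-1→##./##./##./.##
ply 3, V at ##./##./##./##. | V02=+1→###/###/##./##.*; V12=+1→##./###/###/##.; V22=+1→##./##./###/###
ply 4: ###/###/##./##. is terminal -1 (H); from .#./.#./##./... depth 6
if V skipped the turn, H would face:
~ ply 1, H at .#./.#./##./... | H30=-1→.#./.#./##./##.*; H31=-1→.#./.#./##./.##
~ ply 2, V at .#./.#./##./##. | V00=+1→##./##./##./##.*; V02=+1→.##/.##/##./##.; V12=+1→.#./.##/###/##.; V22=+1→.#./.#./###/###
~ ply 3: ##./##./##./##. is terminal -1 (H); from .#./.#./##./... depth 6
compare (V): move=+1 vs pass=+1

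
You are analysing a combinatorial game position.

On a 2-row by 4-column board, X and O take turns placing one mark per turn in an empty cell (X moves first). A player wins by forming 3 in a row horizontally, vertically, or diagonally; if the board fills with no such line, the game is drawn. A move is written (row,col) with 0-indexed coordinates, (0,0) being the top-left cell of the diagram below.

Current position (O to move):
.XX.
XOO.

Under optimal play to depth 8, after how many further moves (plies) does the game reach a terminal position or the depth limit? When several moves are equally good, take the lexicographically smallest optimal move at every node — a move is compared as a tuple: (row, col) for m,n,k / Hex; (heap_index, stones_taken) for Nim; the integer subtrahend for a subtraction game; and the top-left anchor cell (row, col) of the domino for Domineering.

PV length from [.XX./XOO.]: 1 ply

[.XX./XOO.] O move#1: (0,0):-1/OXX./XOO., (0,3):-1/.XXO/XOO., (1,3):+1/.XX./XOOO*
[.XX./XOOO] end (terminal -1, X#2); searched .XX./XOO. to 8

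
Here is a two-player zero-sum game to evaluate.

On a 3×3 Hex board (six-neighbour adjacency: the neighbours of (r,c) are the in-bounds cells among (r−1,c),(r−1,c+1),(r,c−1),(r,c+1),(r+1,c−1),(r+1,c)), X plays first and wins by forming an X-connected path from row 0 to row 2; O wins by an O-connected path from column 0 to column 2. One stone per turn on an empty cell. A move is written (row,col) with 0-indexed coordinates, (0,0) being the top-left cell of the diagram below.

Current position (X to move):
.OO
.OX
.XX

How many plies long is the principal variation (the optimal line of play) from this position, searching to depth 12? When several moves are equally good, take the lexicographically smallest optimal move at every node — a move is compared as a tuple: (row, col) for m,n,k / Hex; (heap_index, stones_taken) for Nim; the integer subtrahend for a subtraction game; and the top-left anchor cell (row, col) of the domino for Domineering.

PV length from [.OO/.OX/.XX]: 2 plies

ply 1, X at .OO/.OX/.XX | (0,0)=-1→XOO/.OX/.XX*; (1,0)=-1→.OO/XOX/.XX; (2,0)=-1→.OO/.OX/XXX
ply 2, O at XOO/.OX/.XX | (1,0)=+1→XOO/OOX/.XX*; (2,0)=+1→XOO/.OX/OXX
ply 3: XOO/OOX/.XX is terminal -1 (X); from .OO/.OX/.XX depth 12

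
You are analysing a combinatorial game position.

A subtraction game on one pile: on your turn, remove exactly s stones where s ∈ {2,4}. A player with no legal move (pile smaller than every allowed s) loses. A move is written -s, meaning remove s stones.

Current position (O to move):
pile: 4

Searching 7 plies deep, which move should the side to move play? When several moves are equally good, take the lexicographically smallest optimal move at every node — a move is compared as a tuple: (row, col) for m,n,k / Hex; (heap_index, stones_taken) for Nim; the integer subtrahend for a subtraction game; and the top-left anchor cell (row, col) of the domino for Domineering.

O's best at [4]: -4

ply 1, O at 4 | -2=-1→2; -4=+1→0*
ply 2: 0 is terminal -1 (X); from 4 depth 7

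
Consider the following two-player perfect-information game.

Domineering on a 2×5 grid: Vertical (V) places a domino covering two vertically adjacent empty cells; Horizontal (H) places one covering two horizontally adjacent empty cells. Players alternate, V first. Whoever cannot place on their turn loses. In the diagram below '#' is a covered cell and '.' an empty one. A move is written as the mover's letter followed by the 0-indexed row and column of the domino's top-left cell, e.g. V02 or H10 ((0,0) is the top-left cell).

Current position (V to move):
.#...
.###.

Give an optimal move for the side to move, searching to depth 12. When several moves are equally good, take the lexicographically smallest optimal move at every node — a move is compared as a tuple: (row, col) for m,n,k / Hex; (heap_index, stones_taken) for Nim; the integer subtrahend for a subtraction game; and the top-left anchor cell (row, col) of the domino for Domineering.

V's best at [.#.../.###.]: V04

[.#.../.###.] V move#1: V00:-1/##.../####., V04:+1/.#..#/.####*
[.#..#/.####] H move#2: H02:-1/.####/.####*
[.####/.####] V move#3: V00:+1/#####/#####*
[#####/#####] end (terminal -1, H#4); searched .#.../.###. to 12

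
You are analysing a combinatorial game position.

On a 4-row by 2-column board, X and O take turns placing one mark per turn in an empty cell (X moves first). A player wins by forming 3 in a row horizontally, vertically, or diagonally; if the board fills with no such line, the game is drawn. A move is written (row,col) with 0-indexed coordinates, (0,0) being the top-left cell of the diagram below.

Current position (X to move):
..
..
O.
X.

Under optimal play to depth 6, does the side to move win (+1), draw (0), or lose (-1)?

ply 1, X at ../../O./X. | (0,0)=+0→X./../O./X.*; (0,1)=+0→.X/../O./X.; (1,0)=+0→../X./O./X.; (1,1)=+0→../.X/O./X.; (2,1)=+0→../../OX/X.; (3,1)=+0→../../O./XX
ply 2, O at X./../O./X. | (0,1)=+0→XO/../O./X.*; (1,0)=+0→X./O./O./X.; (1,1)=+0→X./.O/O./X.; (2,1)=+0→X./../OO/X.; (3,1)=+0→X./../O./XO
ply 3, X at XO/../O./X. | (1,0)=+0→XO/X./O./X.*; (1,1)=+0→XO/.X/O./X.; (2,1)=+0→XO/../OX/X.; (3,1)=+0→XO/../O./XX
ply 4, O at XO/X./O./X. | (1,1)=+0→XO/XO/O./X.*; (2,1)=+0→XO/X./OO/X.; (3,1)=+0→XO/X./O./XO
ply 5, X at XO/XO/O./X. | (2,1)=+0→XO/XO/OX/X.*; (3,1)=-1→XO/XO/O./XX
ply 6, O at XO/XO/OX/X. | (3,1)=+0→XO/XO/OX/XO*
ply 7: XO/XO/OX/XO is terminal +0 (X); from ../../O./X. depth 6

value(../../O./X., X) = 0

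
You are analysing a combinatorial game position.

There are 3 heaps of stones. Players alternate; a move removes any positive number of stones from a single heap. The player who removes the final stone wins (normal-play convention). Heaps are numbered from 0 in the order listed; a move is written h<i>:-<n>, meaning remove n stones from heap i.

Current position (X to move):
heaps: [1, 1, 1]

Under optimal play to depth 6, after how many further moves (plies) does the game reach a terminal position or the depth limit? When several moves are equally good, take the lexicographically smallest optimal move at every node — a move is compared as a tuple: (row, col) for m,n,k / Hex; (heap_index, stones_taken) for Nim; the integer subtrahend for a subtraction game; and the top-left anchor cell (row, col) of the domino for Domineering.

ply 1, X at (1,1,1) | h0:-1=+1→(0,1,1)*; h1:-1=+1→(1,0,1); h2:-1=+1→(1,1,0)
ply 2, O at (0,1,1) | h1:-1=-1→(0,0,1)*; h2:-1=-1→(0,1,0)
ply 3, X at (0,0,1) | h2:-1=+1→(0,0,0)*
ply 4: (0,0,0) is terminal -1 (O); from (1,1,1) depth 6

PV length from [(1,1,1)]: 3 plies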